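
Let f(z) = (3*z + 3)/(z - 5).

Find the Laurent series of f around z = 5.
Put w = z - (5), i.e. z = w + 5. The denominator is w, so it suffices to rewrite the numerator in powers of w.

P(z) = 3*z + 3
P(w + 5) = 18 + 3*w

Dividing each term by w:
  f = 18/w + 3

Substituting back w = z - 5:
  f(z) = 18/(z - 5) + 3

The series is finite because the numerator is a polynomial; the negative powers form the principal part, and the coefficient of 1/(z - 5) gives Res(f, 5) = 18.

Final answer: 18/(z - 5) + 3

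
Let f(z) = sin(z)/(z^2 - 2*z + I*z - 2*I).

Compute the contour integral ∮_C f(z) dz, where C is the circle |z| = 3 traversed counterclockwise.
By the residue theorem, ∮_C f(z) dz = 2πi · (sum of the residues of f at the poles inside |z| = 3).

The denominator factors as (z - 2)*(z + I), so the singularities of f are simple poles at z = 2, z = -I.
  |2|² = 4 < 9 = 3², so this pole is inside the contour.
  |-I|² = 1 < 9 = 3², so this pole is inside the contour.

With P(z) = sin(z) and Q(z) = z^2 - 2*z + I*z - 2*I, each pole is simple, so Res(f, z₀) = P(z₀)/Q'(z₀) with Q'(z) = 2*z - 2 + I.
  Res(f, 2) = P(2)/Q'(2) = (sin(2))/(2 + I) = (2/5 - I/5)*sin(2)
  Res(f, -I) = P(-I)/Q'(-I) = (-I*sinh(1))/(-2 - I) = (1/5 + 2*I/5)*sinh(1)

Sum of residues inside C: (2/5 - I/5)*sin(2) + (1/5 + 2*I/5)*sinh(1)
∮_C f(z) dz = 2πi · ((2/5 - I/5)*sin(2) + (1/5 + 2*I/5)*sinh(1)) = pi*(-4/5 + 2*I/5)*sinh(1) + pi*(2/5 + 4*I/5)*sin(2)

Final answer: pi*(-4/5 + 2*I/5)*sinh(1) + pi*(2/5 + 4*I/5)*sin(2)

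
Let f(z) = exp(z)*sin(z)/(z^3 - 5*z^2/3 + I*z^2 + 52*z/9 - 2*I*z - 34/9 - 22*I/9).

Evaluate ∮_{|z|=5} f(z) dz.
-3*pi*exp(1/3 + I)*sin(1/3 + I)/4 + pi*(3/148 - 9*I/74)*exp(1/3 - 3*I)*sin(1/3 - 3*I) + pi*(27/37 + 9*I/74)*exp(1 + I)*sin(1 + I)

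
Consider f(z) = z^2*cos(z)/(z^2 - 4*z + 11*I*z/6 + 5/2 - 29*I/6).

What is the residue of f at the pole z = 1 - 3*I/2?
(216/193 + 327*I/386)*cos(1 - 3*I/2)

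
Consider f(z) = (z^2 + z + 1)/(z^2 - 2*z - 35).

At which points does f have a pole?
{-5, 7}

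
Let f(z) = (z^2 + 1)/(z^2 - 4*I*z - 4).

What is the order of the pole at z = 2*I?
2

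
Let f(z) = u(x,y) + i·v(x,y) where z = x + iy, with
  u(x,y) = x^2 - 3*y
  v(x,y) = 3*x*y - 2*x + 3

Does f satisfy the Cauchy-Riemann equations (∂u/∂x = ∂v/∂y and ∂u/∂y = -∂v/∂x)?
∂u/∂x = 2*x
∂v/∂y = 3*x
∂u/∂y = -3
∂v/∂x = 3*y - 2
∂u/∂x ≠ ∂v/∂y and ∂u/∂y ≠ -∂v/∂x; the Cauchy-Riemann equations are not satisfied, so f is not analytic.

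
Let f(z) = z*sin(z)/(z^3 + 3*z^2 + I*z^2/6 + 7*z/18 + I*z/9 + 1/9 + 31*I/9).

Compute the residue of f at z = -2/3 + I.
(-1824/11357 + 1410*I/11357)*sin(2/3 - I)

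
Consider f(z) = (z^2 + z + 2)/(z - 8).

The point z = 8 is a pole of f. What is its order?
1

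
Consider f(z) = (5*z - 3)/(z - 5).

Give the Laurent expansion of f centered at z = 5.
Put w = z - (5), i.e. z = w + 5. The denominator is w, so it suffices to rewrite the numerator in powers of w.

P(z) = 5*z - 3
P(w + 5) = 22 + 5*w

Dividing each term by w:
  f = 22/w + 5

Substituting back w = z - 5:
  f(z) = 22/(z - 5) + 5

The series is finite because the numerator is a polynomial; the negative powers form the principal part, and the coefficient of 1/(z - 5) gives Res(f, 5) = 22.

Final answer: 22/(z - 5) + 5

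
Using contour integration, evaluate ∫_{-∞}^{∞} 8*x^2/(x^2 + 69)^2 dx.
Let f(z) = 8*z^2/(z^2 + 69)^2. The denominator has no real zeros and deg Q - deg P = 2 ≥ 2, so the integral of f over the upper semicircle |z| = R tends to 0 as R → ∞. Closing the contour in the upper half-plane,
  ∫_{-∞}^{∞} f(x) dx = 2πi · Σ Res(f, z_k)  over the poles with Im z_k > 0.

Zeros of the denominator: z^2 + 69 = 0 gives z = ±sqrt(69)*I.
Upper half-plane: z = sqrt(69)*I (a pole of order 2).

Write f(z) = g(z)/(z - sqrt(69)*I)^2 with g(z) = 8*z^2/(z + sqrt(69)*I)^2. For a double pole, Res(f, z₀) = g'(z₀):
  g'(z) = 16*sqrt(69)*I*z/(z + sqrt(69)*I)^3
  Res(f, sqrt(69)*I) = g'(sqrt(69)*I) = -2*sqrt(69)*I/69

∫_{-∞}^{∞} f(x) dx = 2πi · (-2*sqrt(69)*I/69) = 4*sqrt(69)*pi/69

Final answer: 4*sqrt(69)*pi/69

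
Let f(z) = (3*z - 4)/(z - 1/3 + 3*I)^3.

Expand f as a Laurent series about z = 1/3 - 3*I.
(-3 - 9*I)/(z - 1/3 + 3*I)^3 + 3/(z - 1/3 + 3*I)^2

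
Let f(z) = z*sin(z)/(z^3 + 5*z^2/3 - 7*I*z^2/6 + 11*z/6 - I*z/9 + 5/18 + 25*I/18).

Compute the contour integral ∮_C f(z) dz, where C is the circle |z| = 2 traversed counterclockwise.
pi*(-1308/18785 + 5784*I/18785)*sin(1/3 - I/2) + pi*(276/455 + 132*I/455)*sin(1 + I/3)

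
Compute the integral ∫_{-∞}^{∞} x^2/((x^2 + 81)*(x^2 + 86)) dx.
Let f(z) = z^2/((z^2 + 81)*(z^2 + 86)). The denominator has no real zeros and deg Q - deg P = 2 ≥ 2, so the integral of f over the upper semicircle |z| = R tends to 0 as R → ∞. Closing the contour in the upper half-plane,
  ∫_{-∞}^{∞} f(x) dx = 2πi · Σ Res(f, z_k)  over the poles with Im z_k > 0.

Zeros of the denominator: z^2 + 86 = 0 gives z = ±sqrt(86)*I; z^2 + 81 = 0 gives z = ±9*I.
Upper half-plane: z = 9*I, z = sqrt(86)*I (simple).

Each pole is a simple zero of Q(z) = z^4 + 167*z^2 + 6966, so Res(f, z₀) = P(z₀)/Q'(z₀) with P(z) = z^2, Q'(z) = 4*z^3 + 334*z:
  Res(f, 9*I) = (-81)/(90*I) = 9*I/10
  Res(f, sqrt(86)*I) = (-86)/(-10*sqrt(86)*I) = -sqrt(86)*I/10

Sum of residues: I*(9 - sqrt(86))/10
∫_{-∞}^{∞} f(x) dx = 2πi · (I*(9 - sqrt(86))/10) = pi*(-9 + sqrt(86))/5

Final answer: pi*(-9 + sqrt(86))/5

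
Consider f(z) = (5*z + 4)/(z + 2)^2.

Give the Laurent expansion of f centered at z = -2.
Put w = z - (-2), i.e. z = w - 2. The denominator is w^2, so it suffices to rewrite the numerator in powers of w.

P(z) = 5*z + 4
P(w - 2) = -6 + 5*w

Dividing each term by w^2:
  f = -6/w^2 + 5/w

Substituting back w = z + 2:
  f(z) = -6/(z + 2)^2 + 5/(z + 2)

The series is finite because the numerator is a polynomial; the negative powers form the principal part, and the coefficient of 1/(z + 2) gives Res(f, -2) = 5.

Final answer: -6/(z + 2)^2 + 5/(z + 2)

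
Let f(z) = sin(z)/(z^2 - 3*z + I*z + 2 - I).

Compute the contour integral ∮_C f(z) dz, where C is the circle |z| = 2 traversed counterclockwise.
pi*(1 - I)*sin(1)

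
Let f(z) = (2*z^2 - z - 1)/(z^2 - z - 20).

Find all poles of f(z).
The singularities of f are the zeros of the denominator. Factoring,
  z^2 - z - 20 = (z - 5)*(z + 4)
so the candidates are z = 5, z = -4.

Check the numerator P(z) = 2*z^2 - z - 1 at each one:
  P(5) = 44 ≠ 0, so z = 5 is a (simple) pole.
  P(-4) = 35 ≠ 0, so z = -4 is a (simple) pole.

Poles of f: {-4, 5}

Final answer: {-4, 5}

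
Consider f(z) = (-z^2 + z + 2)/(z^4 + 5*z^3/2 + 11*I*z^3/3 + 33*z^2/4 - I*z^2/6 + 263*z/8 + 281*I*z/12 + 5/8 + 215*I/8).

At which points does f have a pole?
The singularities of f are the zeros of the denominator. Factoring,
  z^4 + 5*z^3/2 + 11*I*z^3/3 + 33*z^2/4 - I*z^2/6 + 263*z/8 + 281*I*z/12 + 5/8 + 215*I/8 = (z + 1/2 + 2*I/3)*(z - 1/2 - 3*I)*(z + 3/2 + 3*I)*(z + 1 + 3*I)
so the candidates are z = -1/2 - 2*I/3, z = 1/2 + 3*I, z = -3/2 - 3*I, z = -1 - 3*I.

Check the numerator P(z) = -z^2 + z + 2 at each one:
  P(-1/2 - 2*I/3) = 61/36 - 4*I/3 ≠ 0, so z = -1/2 - 2*I/3 is a (simple) pole.
  P(1/2 + 3*I) = 45/4 ≠ 0, so z = 1/2 + 3*I is a (simple) pole.
  P(-3/2 - 3*I) = 29/4 - 12*I ≠ 0, so z = -3/2 - 3*I is a (simple) pole.
  P(-1 - 3*I) = 9 - 9*I ≠ 0, so z = -1 - 3*I is a (simple) pole.

Poles of f: {-3/2 - 3*I, -1 - 3*I, -1/2 - 2*I/3, 1/2 + 3*I}

Final answer: {-3/2 - 3*I, -1 - 3*I, -1/2 - 2*I/3, 1/2 + 3*I}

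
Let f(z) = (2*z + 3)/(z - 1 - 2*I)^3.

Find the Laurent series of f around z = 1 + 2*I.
Put w = z - (1 + 2*I), i.e. z = w + 1 + 2*I. The denominator is w^3, so it suffices to rewrite the numerator in powers of w.

P(z) = 2*z + 3
P(w + 1 + 2*I) = 5 + 4*I + 2*w

Dividing each term by w^3:
  f = (5 + 4*I)/w^3 + 2/w^2

Substituting back w = z - 1 - 2*I:
  f(z) = (5 + 4*I)/(z - 1 - 2*I)^3 + 2/(z - 1 - 2*I)^2

The series is finite because the numerator is a polynomial; the negative powers form the principal part.

Final answer: (5 + 4*I)/(z - 1 - 2*I)^3 + 2/(z - 1 - 2*I)^2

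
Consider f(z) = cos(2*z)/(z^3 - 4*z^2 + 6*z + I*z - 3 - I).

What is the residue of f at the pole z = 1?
(1/2 - I/2)*cos(2)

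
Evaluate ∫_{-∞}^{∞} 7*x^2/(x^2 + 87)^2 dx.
7*sqrt(87)*pi/174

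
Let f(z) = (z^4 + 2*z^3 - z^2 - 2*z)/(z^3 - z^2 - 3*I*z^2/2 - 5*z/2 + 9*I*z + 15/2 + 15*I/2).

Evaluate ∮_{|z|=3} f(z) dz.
By the residue theorem, ∮_C f(z) dz = 2πi · (sum of the residues of f at the poles inside |z| = 3).

The denominator factors as (z + 1 - I)*(z - 3 + 3*I/2)*(z + 1 - 2*I), so the singularities of f are simple poles at z = -1 + I, z = 3 - 3*I/2, z = -1 + 2*I.
  |-1 + I|² = 2 < 9 = 3², so this pole is inside the contour.
  |3 - 3*I/2|² = 45/4 > 9 = 3², so this pole is outside the contour.
  |-1 + 2*I|² = 5 < 9 = 3², so this pole is inside the contour.

With P(z) = z^4 + 2*z^3 - z^2 - 2*z and Q(z) = z^3 - z^2 - 3*I*z^2/2 - 5*z/2 + 9*I*z + 15/2 + 15*I/2, each pole is simple, so Res(f, z₀) = P(z₀)/Q'(z₀) with Q'(z) = 3*z^2 - 2*z - 3*I*z - 5/2 + 9*I.
  Res(f, -1 + I) = P(-1 + I)/Q'(-1 + I) = (2 + 4*I)/(5/2 + 4*I) = 84/89 + 8*I/89
  Res(f, -1 + 2*I) = P(-1 + 2*I)/Q'(-1 + 2*I) = (20 + 20*I)/(-7/2 - 4*I) = -600/113 + 40*I/113

Sum of residues inside C: -43908/10057 + 4464*I/10057
∮_C f(z) dz = 2πi · (-43908/10057 + 4464*I/10057) = pi*(-8928/10057 - 87816*I/10057)

Final answer: pi*(-8928/10057 - 87816*I/10057)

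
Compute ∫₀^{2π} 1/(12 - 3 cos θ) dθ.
2*sqrt(15)*pi/45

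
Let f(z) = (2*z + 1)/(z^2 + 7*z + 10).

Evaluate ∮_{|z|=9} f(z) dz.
By the residue theorem, ∮_C f(z) dz = 2πi · (sum of the residues of f at the poles inside |z| = 9).

The denominator factors as (z + 2)*(z + 5), so the singularities of f are simple poles at z = -2, z = -5.
  |-2|² = 4 < 81 = 9², so this pole is inside the contour.
  |-5|² = 25 < 81 = 9², so this pole is inside the contour.

With P(z) = 2*z + 1 and Q(z) = z^2 + 7*z + 10, each pole is simple, so Res(f, z₀) = P(z₀)/Q'(z₀) with Q'(z) = 2*z + 7.
  Res(f, -2) = P(-2)/Q'(-2) = (-3)/(3) = -1
  Res(f, -5) = P(-5)/Q'(-5) = (-9)/(-3) = 3

Sum of residues inside C: 2
∮_C f(z) dz = 2πi · (2) = 4*I*pi

Final answer: 4*I*pi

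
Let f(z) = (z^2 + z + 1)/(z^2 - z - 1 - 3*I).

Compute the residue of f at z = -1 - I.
Write f(z) = P(z)/Q(z) with P(z) = z^2 + z + 1 and Q(z) = z^2 - z - 1 - 3*I.
The denominator factors as Q(z) = (z - 2 - I)*(z + 1 + I), so z = -1 - I is a simple zero of Q and P is analytic there; z = -1 - I is therefore a simple pole and
  Res(f, z₀) = P(z₀)/Q'(z₀).

Q'(z) = 2*z - 1, so Q'(-1 - I) = -3 - 2*I.
P(-1 - I) = I.

Res(f, -1 - I) = (I)/(-3 - 2*I) = -2/13 - 3*I/13

Final answer: -2/13 - 3*I/13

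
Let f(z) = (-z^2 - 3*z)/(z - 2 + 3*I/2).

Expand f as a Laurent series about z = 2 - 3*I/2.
(-31/4 + 21*I/2)/(z - 2 + 3*I/2) - 7 + 3*I - (z - 2 + 3*I/2)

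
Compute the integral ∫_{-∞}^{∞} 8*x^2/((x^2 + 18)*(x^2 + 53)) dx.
Let f(z) = 8*z^2/((z^2 + 18)*(z^2 + 53)). The denominator has no real zeros and deg Q - deg P = 2 ≥ 2, so the integral of f over the upper semicircle |z| = R tends to 0 as R → ∞. Closing the contour in the upper half-plane,
  ∫_{-∞}^{∞} f(x) dx = 2πi · Σ Res(f, z_k)  over the poles with Im z_k > 0.

Zeros of the denominator: z^2 + 18 = 0 gives z = ±3*sqrt(2)*I; z^2 + 53 = 0 gives z = ±sqrt(53)*I.
Upper half-plane: z = 3*sqrt(2)*I, z = sqrt(53)*I (simple).

Each pole is a simple zero of Q(z) = z^4 + 71*z^2 + 954, so Res(f, z₀) = P(z₀)/Q'(z₀) with P(z) = 8*z^2, Q'(z) = 4*z^3 + 142*z:
  Res(f, 3*sqrt(2)*I) = (-144)/(210*sqrt(2)*I) = 12*sqrt(2)*I/35
  Res(f, sqrt(53)*I) = (-424)/(-70*sqrt(53)*I) = -4*sqrt(53)*I/35

Sum of residues: 4*I*(-sqrt(53) + 3*sqrt(2))/35
∫_{-∞}^{∞} f(x) dx = 2πi · (4*I*(-sqrt(53) + 3*sqrt(2))/35) = 8*pi*(-3*sqrt(2) + sqrt(53))/35

Final answer: 8*pi*(-3*sqrt(2) + sqrt(53))/35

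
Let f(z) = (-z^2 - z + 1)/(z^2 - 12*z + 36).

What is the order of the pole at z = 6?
2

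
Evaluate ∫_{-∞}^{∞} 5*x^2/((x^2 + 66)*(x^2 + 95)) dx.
Let f(z) = 5*z^2/((z^2 + 66)*(z^2 + 95)). The denominator has no real zeros and deg Q - deg P = 2 ≥ 2, so the integral of f over the upper semicircle |z| = R tends to 0 as R → ∞. Closing the contour in the upper half-plane,
  ∫_{-∞}^{∞} f(x) dx = 2πi · Σ Res(f, z_k)  over the poles with Im z_k > 0.

Zeros of the denominator: z^2 + 66 = 0 gives z = ±sqrt(66)*I; z^2 + 95 = 0 gives z = ±sqrt(95)*I.
Upper half-plane: z = sqrt(66)*I, z = sqrt(95)*I (simple).

Each pole is a simple zero of Q(z) = z^4 + 161*z^2 + 6270, so Res(f, z₀) = P(z₀)/Q'(z₀) with P(z) = 5*z^2, Q'(z) = 4*z^3 + 322*z:
  Res(f, sqrt(66)*I) = (-330)/(58*sqrt(66)*I) = 5*sqrt(66)*I/58
  Res(f, sqrt(95)*I) = (-475)/(-58*sqrt(95)*I) = -5*sqrt(95)*I/58

Sum of residues: 5*I*(-sqrt(95) + sqrt(66))/58
∫_{-∞}^{∞} f(x) dx = 2πi · (5*I*(-sqrt(95) + sqrt(66))/58) = 5*pi*(-sqrt(66) + sqrt(95))/29

Final answer: 5*pi*(-sqrt(66) + sqrt(95))/29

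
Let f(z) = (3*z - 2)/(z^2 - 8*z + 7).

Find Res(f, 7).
19/6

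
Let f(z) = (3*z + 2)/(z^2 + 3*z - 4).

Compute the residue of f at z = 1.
Write f(z) = P(z)/Q(z) with P(z) = 3*z + 2 and Q(z) = z^2 + 3*z - 4.
The denominator factors as Q(z) = (z + 4)*(z - 1), so z = 1 is a simple zero of Q and P is analytic there; z = 1 is therefore a simple pole and
  Res(f, z₀) = P(z₀)/Q'(z₀).

Q'(z) = 2*z + 3, so Q'(1) = 5.
P(1) = 5.

Res(f, 1) = (5)/(5) = 1

Final answer: 1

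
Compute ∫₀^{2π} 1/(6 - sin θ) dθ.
Call the integral J. The integrand is 2π-periodic and we integrate over a full period, so shifting θ does not change the value (θ → θ + π/2 turns sin θ into cos θ; θ → θ + π flips the sign of the trig term). Hence
  J = ∫₀^{2π} dθ/(6 + cos θ).
Put z = e^{iθ}: then cos θ = (z + 1/z)/2, dθ = dz/(iz), and z runs once counterclockwise around |z| = 1:
  J = ∮_{|z|=1} 1/(6 + (z + 1/z)/2) · dz/(iz) = (2/i) ∮_{|z|=1} dz/(z^2 + 12*z + 1).
The roots of z^2 + 12*z + 1 are z = (-6 ± sqrt(6^2 - 1^2)), with sqrt(35) = sqrt(35); their product is 1, so only z₊ = -6 + sqrt(35) lies inside the unit circle (z₋ = -6 - sqrt(35) lies outside).
z₊ is a simple zero of q(z) = z^2 + 12*z + 1, so Res(1/q, z₊) = 1/q'(z₊) with q'(z) = 2*z + 12; and q'(z₊) = (z₊ - z₋) = 2*sqrt(35).
Therefore J = (2/i) · 2πi · 1/(2*sqrt(35)) = 2*pi/(sqrt(35)) = 2*sqrt(35)*pi/35

Final answer: 2*sqrt(35)*pi/35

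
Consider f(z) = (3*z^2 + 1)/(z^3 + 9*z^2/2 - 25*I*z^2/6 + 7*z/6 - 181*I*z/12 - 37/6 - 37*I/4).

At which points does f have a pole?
{-3 + I/2, -1 + 2*I/3, -1/2 + 3*I}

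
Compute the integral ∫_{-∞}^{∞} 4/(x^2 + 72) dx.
Let f(z) = 4/(z^2 + 72). The denominator has no real zeros and deg Q - deg P = 2 ≥ 2, so the integral of f over the upper semicircle |z| = R tends to 0 as R → ∞. Closing the contour in the upper half-plane,
  ∫_{-∞}^{∞} f(x) dx = 2πi · Σ Res(f, z_k)  over the poles with Im z_k > 0.

Zeros of the denominator: z^2 + 72 = 0 gives z = ±6*sqrt(2)*I.
Upper half-plane: z = 6*sqrt(2)*I (simple).

Each pole is a simple zero of Q(z) = z^2 + 72, so Res(f, z₀) = P(z₀)/Q'(z₀) with P(z) = 4, Q'(z) = 2*z:
  Res(f, 6*sqrt(2)*I) = (4)/(12*sqrt(2)*I) = -sqrt(2)*I/6

∫_{-∞}^{∞} f(x) dx = 2πi · (-sqrt(2)*I/6) = sqrt(2)*pi/3

Final answer: sqrt(2)*pi/3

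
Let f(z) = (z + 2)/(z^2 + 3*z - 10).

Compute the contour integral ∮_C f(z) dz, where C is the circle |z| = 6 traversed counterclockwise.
By the residue theorem, ∮_C f(z) dz = 2πi · (sum of the residues of f at the poles inside |z| = 6).

The denominator factors as (z - 2)*(z + 5), so the singularities of f are simple poles at z = 2, z = -5.
  |2|² = 4 < 36 = 6², so this pole is inside the contour.
  |-5|² = 25 < 36 = 6², so this pole is inside the contour.

With P(z) = z + 2 and Q(z) = z^2 + 3*z - 10, each pole is simple, so Res(f, z₀) = P(z₀)/Q'(z₀) with Q'(z) = 2*z + 3.
  Res(f, 2) = P(2)/Q'(2) = (4)/(7) = 4/7
  Res(f, -5) = P(-5)/Q'(-5) = (-3)/(-7) = 3/7

Sum of residues inside C: 1
∮_C f(z) dz = 2πi · (1) = 2*I*pi

Final answer: 2*I*pi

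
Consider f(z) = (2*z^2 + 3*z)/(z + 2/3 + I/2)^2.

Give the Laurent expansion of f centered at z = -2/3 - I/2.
Put w = z - (-2/3 - I/2), i.e. z = w - 2/3 - I/2. The denominator is w^2, so it suffices to rewrite the numerator in powers of w.

P(z) = 2*z^2 + 3*z
P(w - 2/3 - I/2) = -29/18 - I/6 + (1/3 - 2*I)*w + 2*w^2

Dividing each term by w^2:
  f = (-29/18 - I/6)/w^2 + (1/3 - 2*I)/w + 2

Substituting back w = z + 2/3 + I/2:
  f(z) = (-29/18 - I/6)/(z + 2/3 + I/2)^2 + (1/3 - 2*I)/(z + 2/3 + I/2) + 2

The series is finite because the numerator is a polynomial; the negative powers form the principal part, and the coefficient of 1/(z + 2/3 + I/2) gives Res(f, -2/3 - I/2) = 1/3 - 2*I.

Final answer: (-29/18 - I/6)/(z + 2/3 + I/2)^2 + (1/3 - 2*I)/(z + 2/3 + I/2) + 2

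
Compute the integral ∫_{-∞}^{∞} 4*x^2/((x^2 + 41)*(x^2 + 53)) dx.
Let f(z) = 4*z^2/((z^2 + 41)*(z^2 + 53)). The denominator has no real zeros and deg Q - deg P = 2 ≥ 2, so the integral of f over the upper semicircle |z| = R tends to 0 as R → ∞. Closing the contour in the upper half-plane,
  ∫_{-∞}^{∞} f(x) dx = 2πi · Σ Res(f, z_k)  over the poles with Im z_k > 0.

Zeros of the denominator: z^2 + 41 = 0 gives z = ±sqrt(41)*I; z^2 + 53 = 0 gives z = ±sqrt(53)*I.
Upper half-plane: z = sqrt(41)*I, z = sqrt(53)*I (simple).

Each pole is a simple zero of Q(z) = z^4 + 94*z^2 + 2173, so Res(f, z₀) = P(z₀)/Q'(z₀) with P(z) = 4*z^2, Q'(z) = 4*z^3 + 188*z:
  Res(f, sqrt(41)*I) = (-164)/(24*sqrt(41)*I) = sqrt(41)*I/6
  Res(f, sqrt(53)*I) = (-212)/(-24*sqrt(53)*I) = -sqrt(53)*I/6

Sum of residues: I*(-sqrt(53) + sqrt(41))/6
∫_{-∞}^{∞} f(x) dx = 2πi · (I*(-sqrt(53) + sqrt(41))/6) = pi*(-sqrt(41) + sqrt(53))/3

Final answer: pi*(-sqrt(41) + sqrt(53))/3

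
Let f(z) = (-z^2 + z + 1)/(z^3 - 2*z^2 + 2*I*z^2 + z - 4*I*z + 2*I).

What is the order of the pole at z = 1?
Factor the denominator:
  z^3 - 2*z^2 + 2*I*z^2 + z - 4*I*z + 2*I = (z - 1)^2*(z + 2*I)

The numerator P(z) = -z^2 + z + 1 has P(1) = 1 ≠ 0, so no factor of (z - 1) cancels.
Near z = 1 we can therefore write f(z) = g(z)/(z - 1)^2 with g analytic at 1 and g(1) ≠ 0 (g is the numerator divided by the remaining denominator factors).

Hence z = 1 is a pole of order 2.

Final answer: 2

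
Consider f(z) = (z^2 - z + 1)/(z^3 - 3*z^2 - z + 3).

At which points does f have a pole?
{-1, 1, 3}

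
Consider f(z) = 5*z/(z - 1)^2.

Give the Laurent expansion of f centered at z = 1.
Put w = z - (1), i.e. z = w + 1. The denominator is w^2, so it suffices to rewrite the numerator in powers of w.

P(z) = 5*z
P(w + 1) = 5 + 5*w

Dividing each term by w^2:
  f = 5/w^2 + 5/w

Substituting back w = z - 1:
  f(z) = 5/(z - 1)^2 + 5/(z - 1)

The series is finite because the numerator is a polynomial; the negative powers form the principal part, and the coefficient of 1/(z - 1) gives Res(f, 1) = 5.

Final answer: 5/(z - 1)^2 + 5/(z - 1)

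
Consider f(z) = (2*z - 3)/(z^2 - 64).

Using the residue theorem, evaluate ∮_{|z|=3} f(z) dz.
0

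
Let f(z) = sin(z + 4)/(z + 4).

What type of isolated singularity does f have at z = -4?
Let u = z + 4. The argument of sin is z + 4 = u, so
  f = sin(u)/u = ((u) - (u)^3/6 + ...)/u = 1 - (1/6)*u^2 + ...
The Laurent expansion about u = 0 has no negative powers; equivalently lim_{z→-4} f(z) = 1 exists and is finite.
So the singularity is removable.

Final answer: removable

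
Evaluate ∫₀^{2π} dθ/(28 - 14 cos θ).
Call the integral J. The integrand is 2π-periodic and we integrate over a full period, so shifting θ does not change the value (θ → θ + π flips the sign of the trig term). Hence
  J = ∫₀^{2π} dθ/(28 + 14 cos θ).
Put z = e^{iθ}: then cos θ = (z + 1/z)/2, dθ = dz/(iz), and z runs once counterclockwise around |z| = 1:
  J = ∮_{|z|=1} 1/(28 + 14*(z + 1/z)/2) · dz/(iz) = (2/i) ∮_{|z|=1} dz/(14*z^2 + 56*z + 14).
The roots of 14*z^2 + 56*z + 14 are z = (-28 ± sqrt(28^2 - 14^2))/14, with sqrt(588) = 14*sqrt(3); their product is 1, so only z₊ = -2 + sqrt(3) lies inside the unit circle (z₋ = -2 - sqrt(3) lies outside).
z₊ is a simple zero of q(z) = 14*z^2 + 56*z + 14, so Res(1/q, z₊) = 1/q'(z₊) with q'(z) = 28*z + 56; and q'(z₊) = 14*(z₊ - z₋) = 28*sqrt(3).
Therefore J = (2/i) · 2πi · 1/(28*sqrt(3)) = 2*pi/(14*sqrt(3)) = sqrt(3)*pi/21

Final answer: sqrt(3)*pi/21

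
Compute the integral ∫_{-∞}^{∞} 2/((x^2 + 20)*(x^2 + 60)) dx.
pi*(-sqrt(15) + 3*sqrt(5))/600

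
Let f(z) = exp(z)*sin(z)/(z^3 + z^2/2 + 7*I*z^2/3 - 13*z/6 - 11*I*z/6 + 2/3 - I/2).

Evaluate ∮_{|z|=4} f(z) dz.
pi*(-2064/7421 - 120*I/7421)*exp(-3/2 - 2*I)*sin(3/2 + 2*I) + pi*(-306/905 + 702*I/905)*exp(-I/3)*sinh(1/3) + exp(1)*pi*(102/205 + 66*I/205)*sin(1)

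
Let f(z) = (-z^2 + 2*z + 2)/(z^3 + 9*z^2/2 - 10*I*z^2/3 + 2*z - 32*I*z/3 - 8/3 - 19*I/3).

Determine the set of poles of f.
{-3 + I, -1 + I/3, -1/2 + 2*I}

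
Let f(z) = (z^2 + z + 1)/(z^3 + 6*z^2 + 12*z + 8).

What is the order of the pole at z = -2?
Factor the denominator:
  z^3 + 6*z^2 + 12*z + 8 = (z + 2)^3

The numerator P(z) = z^2 + z + 1 has P(-2) = 3 ≠ 0, so no factor of (z + 2) cancels.
Near z = -2 we can therefore write f(z) = g(z)/(z + 2)^3 with g analytic at -2 and g(-2) ≠ 0 (g is just the numerator).

Hence z = -2 is a pole of order 3.

Final answer: 3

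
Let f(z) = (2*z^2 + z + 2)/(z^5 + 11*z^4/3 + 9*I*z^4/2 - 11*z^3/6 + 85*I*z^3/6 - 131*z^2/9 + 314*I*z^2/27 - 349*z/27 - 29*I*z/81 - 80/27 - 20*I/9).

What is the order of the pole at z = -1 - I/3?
Factor the denominator:
  z^5 + 11*z^4/3 + 9*I*z^4/2 - 11*z^3/6 + 85*I*z^3/6 - 131*z^2/9 + 314*I*z^2/27 - 349*z/27 - 29*I*z/81 - 80/27 - 20*I/9 = (z + 1 + I/3)^3*(z + 3*I/2)*(z + 2/3 + 2*I)

The numerator P(z) = 2*z^2 + z + 2 has P(-1 - I/3) = 25/9 + I ≠ 0, so no factor of (z + 1 + I/3) cancels.
Near z = -1 - I/3 we can therefore write f(z) = g(z)/(z + 1 + I/3)^3 with g analytic at -1 - I/3 and g(-1 - I/3) ≠ 0 (g is the numerator divided by the remaining denominator factors).

Hence z = -1 - I/3 is a pole of order 3.

Final answer: 3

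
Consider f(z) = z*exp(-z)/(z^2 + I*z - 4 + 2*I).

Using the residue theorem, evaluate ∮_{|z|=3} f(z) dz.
pi*(4/17 + 18*I/17)*exp(-2 + I) + pi*(-4/17 + 16*I/17)*exp(2)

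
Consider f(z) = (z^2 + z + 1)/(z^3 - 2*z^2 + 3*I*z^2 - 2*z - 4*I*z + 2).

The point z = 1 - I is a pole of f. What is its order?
Factor the denominator:
  z^3 - 2*z^2 + 3*I*z^2 - 2*z - 4*I*z + 2 = (z - 1 + I)^2*(z + I)

The numerator P(z) = z^2 + z + 1 has P(1 - I) = 2 - 3*I ≠ 0, so no factor of (z - 1 + I) cancels.
Near z = 1 - I we can therefore write f(z) = g(z)/(z - 1 + I)^2 with g analytic at 1 - I and g(1 - I) ≠ 0 (g is the numerator divided by the remaining denominator factors).

Hence z = 1 - I is a pole of order 2.

Final answer: 2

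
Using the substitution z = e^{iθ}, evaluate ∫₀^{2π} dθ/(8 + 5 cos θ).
2*sqrt(39)*pi/39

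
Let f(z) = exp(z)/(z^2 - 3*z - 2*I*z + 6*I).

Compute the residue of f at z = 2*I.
Write f(z) = P(z)/Q(z) with P(z) = exp(z) and Q(z) = z^2 - 3*z - 2*I*z + 6*I.
The denominator factors as Q(z) = (z - 2*I)*(z - 3), so z = 2*I is a simple zero of Q and P is analytic there; z = 2*I is therefore a simple pole and
  Res(f, z₀) = P(z₀)/Q'(z₀).

Q'(z) = 2*z - 3 - 2*I, so Q'(2*I) = -3 + 2*I.
P(2*I) = exp(2*I).

Res(f, 2*I) = (exp(2*I))/(-3 + 2*I) = (-3/13 - 2*I/13)*exp(2*I)

Final answer: (-3/13 - 2*I/13)*exp(2*I)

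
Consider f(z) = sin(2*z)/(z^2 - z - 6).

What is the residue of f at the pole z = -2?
sin(4)/5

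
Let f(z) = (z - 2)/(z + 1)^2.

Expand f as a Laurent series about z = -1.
Put w = z - (-1), i.e. z = w - 1. The denominator is w^2, so it suffices to rewrite the numerator in powers of w.

P(z) = z - 2
P(w - 1) = -3 + w

Dividing each term by w^2:
  f = -3/w^2 + 1/w

Substituting back w = z + 1:
  f(z) = -3/(z + 1)^2 + 1/(z + 1)

The series is finite because the numerator is a polynomial; the negative powers form the principal part, and the coefficient of 1/(z + 1) gives Res(f, -1) = 1.

Final answer: -3/(z + 1)^2 + 1/(z + 1)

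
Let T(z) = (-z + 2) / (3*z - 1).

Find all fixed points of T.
{-sqrt(6)/3, sqrt(6)/3}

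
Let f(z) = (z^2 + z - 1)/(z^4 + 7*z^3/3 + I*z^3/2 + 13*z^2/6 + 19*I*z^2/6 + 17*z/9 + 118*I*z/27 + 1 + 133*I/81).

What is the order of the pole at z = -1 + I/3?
3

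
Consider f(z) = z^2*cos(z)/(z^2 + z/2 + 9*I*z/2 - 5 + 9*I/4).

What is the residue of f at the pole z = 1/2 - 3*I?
Write f(z) = P(z)/Q(z) with P(z) = z^2*cos(z) and Q(z) = z^2 + z/2 + 9*I*z/2 - 5 + 9*I/4.
The denominator factors as Q(z) = (z - 1/2 + 3*I)*(z + 1 + 3*I/2), so z = 1/2 - 3*I is a simple zero of Q and P is analytic there; z = 1/2 - 3*I is therefore a simple pole and
  Res(f, z₀) = P(z₀)/Q'(z₀).

Q'(z) = 2*z + 1/2 + 9*I/2, so Q'(1/2 - 3*I) = 3/2 - 3*I/2.
P(1/2 - 3*I) = (-35/4 - 3*I)*cos(1/2 - 3*I).

Res(f, 1/2 - 3*I) = ((-35/4 - 3*I)*cos(1/2 - 3*I))/(3/2 - 3*I/2) = (-23/12 - 47*I/12)*cos(1/2 - 3*I)

Final answer: (-23/12 - 47*I/12)*cos(1/2 - 3*I)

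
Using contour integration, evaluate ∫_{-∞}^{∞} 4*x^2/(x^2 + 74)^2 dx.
Let f(z) = 4*z^2/(z^2 + 74)^2. The denominator has no real zeros and deg Q - deg P = 2 ≥ 2, so the integral of f over the upper semicircle |z| = R tends to 0 as R → ∞. Closing the contour in the upper half-plane,
  ∫_{-∞}^{∞} f(x) dx = 2πi · Σ Res(f, z_k)  over the poles with Im z_k > 0.

Zeros of the denominator: z^2 + 74 = 0 gives z = ±sqrt(74)*I.
Upper half-plane: z = sqrt(74)*I (a pole of order 2).

Write f(z) = g(z)/(z - sqrt(74)*I)^2 with g(z) = 4*z^2/(z + sqrt(74)*I)^2. For a double pole, Res(f, z₀) = g'(z₀):
  g'(z) = 8*sqrt(74)*I*z/(z + sqrt(74)*I)^3
  Res(f, sqrt(74)*I) = g'(sqrt(74)*I) = -sqrt(74)*I/74

∫_{-∞}^{∞} f(x) dx = 2πi · (-sqrt(74)*I/74) = sqrt(74)*pi/37

Final answer: sqrt(74)*pi/37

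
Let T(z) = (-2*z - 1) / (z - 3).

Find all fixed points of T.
T(z) = z means -2*z - 1 = z*(z - 3), i.e.
  z^2 - z + 1 = 0.
Discriminant: (-1)^2 - 4*(1)*(1) = -3, so the roots are complex conjugates.
  z = (1 ± I*sqrt(3))/(2*(1))
Fixed points: {1/2 - sqrt(3)*I/2, 1/2 + sqrt(3)*I/2}

Final answer: {1/2 - sqrt(3)*I/2, 1/2 + sqrt(3)*I/2}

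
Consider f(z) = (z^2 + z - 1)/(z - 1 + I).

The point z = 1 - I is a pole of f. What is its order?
Factor the denominator:
  z - 1 + I = (z - 1 + I)

The numerator P(z) = z^2 + z - 1 has P(1 - I) = -3*I ≠ 0, so no factor of (z - 1 + I) cancels.
Near z = 1 - I we can therefore write f(z) = g(z)/(z - 1 + I) with g analytic at 1 - I and g(1 - I) ≠ 0 (g is just the numerator).

Hence z = 1 - I is a pole of order 1.

Final answer: 1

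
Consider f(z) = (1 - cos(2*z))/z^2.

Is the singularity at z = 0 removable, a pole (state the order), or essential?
removable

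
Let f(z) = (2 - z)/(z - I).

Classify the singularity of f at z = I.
Write f(z) = g(z)/(z - I) with g(z) = 2 - z.
g is entire and g(I) = 2 - I ≠ 0, so no factor of (z - I) cancels: the Laurent expansion of f about z = I starts at the power -1, i.e. lim_{z→z₀} (z - z₀) f(z) = 2 - I is finite and nonzero.
So z = I is a pole of order 1.

Final answer: pole of order 1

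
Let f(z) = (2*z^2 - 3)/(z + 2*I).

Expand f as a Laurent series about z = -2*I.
-11/(z + 2*I) - 8*I + 2*(z + 2*I)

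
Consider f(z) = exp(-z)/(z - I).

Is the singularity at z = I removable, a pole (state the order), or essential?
Write f(z) = g(z)/(z - I) with g(z) = exp(-z).
g is entire and g(I) = exp(-I) ≠ 0, so no factor of (z - I) cancels: the Laurent expansion of f about z = I starts at the power -1, i.e. lim_{z→z₀} (z - z₀) f(z) = exp(-I) is finite and nonzero.
So z = I is a pole of order 1.

Final answer: pole of order 1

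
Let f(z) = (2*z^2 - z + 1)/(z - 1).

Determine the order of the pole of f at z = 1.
Factor the denominator:
  z - 1 = (z - 1)

The numerator P(z) = 2*z^2 - z + 1 has P(1) = 2 ≠ 0, so no factor of (z - 1) cancels.
Near z = 1 we can therefore write f(z) = g(z)/(z - 1) with g analytic at 1 and g(1) ≠ 0 (g is just the numerator).

Hence z = 1 is a pole of order 1.

Final answer: 1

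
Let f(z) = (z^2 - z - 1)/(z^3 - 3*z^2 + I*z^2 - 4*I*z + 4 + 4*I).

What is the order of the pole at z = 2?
2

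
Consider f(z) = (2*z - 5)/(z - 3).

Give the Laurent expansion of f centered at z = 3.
Put w = z - (3), i.e. z = w + 3. The denominator is w, so it suffices to rewrite the numerator in powers of w.

P(z) = 2*z - 5
P(w + 3) = 1 + 2*w

Dividing each term by w:
  f = 1/w + 2

Substituting back w = z - 3:
  f(z) = 1/(z - 3) + 2

The series is finite because the numerator is a polynomial; the negative powers form the principal part, and the coefficient of 1/(z - 3) gives Res(f, 3) = 1.

Final answer: 1/(z - 3) + 2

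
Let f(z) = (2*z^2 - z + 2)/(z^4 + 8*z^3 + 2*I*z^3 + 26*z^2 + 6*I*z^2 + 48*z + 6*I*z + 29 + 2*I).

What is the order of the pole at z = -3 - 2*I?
Factor the denominator:
  z^4 + 8*z^3 + 2*I*z^3 + 26*z^2 + 6*I*z^2 + 48*z + 6*I*z + 29 + 2*I = (z + 3 + 2*I)^2*(z + 1 - 2*I)*(z + 1)

The numerator P(z) = 2*z^2 - z + 2 has P(-3 - 2*I) = 15 + 26*I ≠ 0, so no factor of (z + 3 + 2*I) cancels.
Near z = -3 - 2*I we can therefore write f(z) = g(z)/(z + 3 + 2*I)^2 with g analytic at -3 - 2*I and g(-3 - 2*I) ≠ 0 (g is the numerator divided by the remaining denominator factors).

Hence z = -3 - 2*I is a pole of order 2.

Final answer: 2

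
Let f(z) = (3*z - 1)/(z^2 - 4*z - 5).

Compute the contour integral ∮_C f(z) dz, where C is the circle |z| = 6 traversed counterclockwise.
6*I*pi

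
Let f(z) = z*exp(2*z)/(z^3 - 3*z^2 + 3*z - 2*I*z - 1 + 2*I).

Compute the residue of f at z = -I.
-exp(-2*I)/4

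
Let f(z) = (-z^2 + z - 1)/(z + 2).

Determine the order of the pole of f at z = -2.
Factor the denominator:
  z + 2 = (z + 2)

The numerator P(z) = -z^2 + z - 1 has P(-2) = -7 ≠ 0, so no factor of (z + 2) cancels.
Near z = -2 we can therefore write f(z) = g(z)/(z + 2) with g analytic at -2 and g(-2) ≠ 0 (g is just the numerator).

Hence z = -2 is a pole of order 1.

Final answer: 1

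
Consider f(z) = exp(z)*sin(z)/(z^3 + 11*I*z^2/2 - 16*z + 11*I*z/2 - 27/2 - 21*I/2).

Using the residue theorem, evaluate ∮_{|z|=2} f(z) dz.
By the residue theorem, ∮_C f(z) dz = 2πi · (sum of the residues of f at the poles inside |z| = 2).

The denominator factors as (z + 2 + I)*(z + 1 + 3*I/2)*(z - 3 + 3*I), so the singularities of f are simple poles at z = -2 - I, z = -1 - 3*I/2, z = 3 - 3*I.
  |-2 - I|² = 5 > 4 = 2², so this pole is outside the contour.
  |-1 - 3*I/2|² = 13/4 < 4 = 2², so this pole is inside the contour.
  |3 - 3*I|² = 18 > 4 = 2², so this pole is outside the contour.

With P(z) = exp(z)*sin(z) and Q(z) = z^3 + 11*I*z^2/2 - 16*z + 11*I*z/2 - 27/2 - 21*I/2, each pole is simple, so Res(f, z₀) = P(z₀)/Q'(z₀) with Q'(z) = 3*z^2 + 11*I*z - 16 + 11*I/2.
  Res(f, -1 - 3*I/2) = P(-1 - 3*I/2)/Q'(-1 - 3*I/2) = (-exp(-1 - 3*I/2)*sin(1 + 3*I/2))/(-13/4 + 7*I/2) = (52/365 + 56*I/365)*exp(-1 - 3*I/2)*sin(1 + 3*I/2)

∮_C f(z) dz = 2πi · ((52/365 + 56*I/365)*exp(-1 - 3*I/2)*sin(1 + 3*I/2)) = pi*(-112/365 + 104*I/365)*exp(-1 - 3*I/2)*sin(1 + 3*I/2)

Final answer: pi*(-112/365 + 104*I/365)*exp(-1 - 3*I/2)*sin(1 + 3*I/2)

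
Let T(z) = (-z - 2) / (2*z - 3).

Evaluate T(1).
3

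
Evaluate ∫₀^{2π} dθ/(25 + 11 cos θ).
sqrt(14)*pi/42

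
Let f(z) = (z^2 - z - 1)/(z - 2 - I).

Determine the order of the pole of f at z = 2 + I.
Factor the denominator:
  z - 2 - I = (z - 2 - I)

The numerator P(z) = z^2 - z - 1 has P(2 + I) = 3*I ≠ 0, so no factor of (z - 2 - I) cancels.
Near z = 2 + I we can therefore write f(z) = g(z)/(z - 2 - I) with g analytic at 2 + I and g(2 + I) ≠ 0 (g is just the numerator).

Hence z = 2 + I is a pole of order 1.

Final answer: 1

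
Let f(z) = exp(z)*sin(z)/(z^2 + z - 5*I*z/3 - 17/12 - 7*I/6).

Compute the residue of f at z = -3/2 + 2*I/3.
Write f(z) = P(z)/Q(z) with P(z) = exp(z)*sin(z) and Q(z) = z^2 + z - 5*I*z/3 - 17/12 - 7*I/6.
The denominator factors as Q(z) = (z + 3/2 - 2*I/3)*(z - 1/2 - I), so z = -3/2 + 2*I/3 is a simple zero of Q and P is analytic there; z = -3/2 + 2*I/3 is therefore a simple pole and
  Res(f, z₀) = P(z₀)/Q'(z₀).

Q'(z) = 2*z + 1 - 5*I/3, so Q'(-3/2 + 2*I/3) = -2 - I/3.
P(-3/2 + 2*I/3) = -exp(-3/2 + 2*I/3)*sin(3/2 - 2*I/3).

Res(f, -3/2 + 2*I/3) = (-exp(-3/2 + 2*I/3)*sin(3/2 - 2*I/3))/(-2 - I/3) = (18/37 - 3*I/37)*exp(-3/2 + 2*I/3)*sin(3/2 - 2*I/3)

Final answer: (18/37 - 3*I/37)*exp(-3/2 + 2*I/3)*sin(3/2 - 2*I/3)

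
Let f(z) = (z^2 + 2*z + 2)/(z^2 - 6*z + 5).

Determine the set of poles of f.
The singularities of f are the zeros of the denominator. Factoring,
  z^2 - 6*z + 5 = (z - 5)*(z - 1)
so the candidates are z = 5, z = 1.

Check the numerator P(z) = z^2 + 2*z + 2 at each one:
  P(5) = 37 ≠ 0, so z = 5 is a (simple) pole.
  P(1) = 5 ≠ 0, so z = 1 is a (simple) pole.

Poles of f: {1, 5}

Final answer: {1, 5}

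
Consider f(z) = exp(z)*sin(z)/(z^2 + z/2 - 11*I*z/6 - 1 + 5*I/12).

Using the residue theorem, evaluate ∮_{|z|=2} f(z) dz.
pi*(-42/65 + 54*I/65)*exp(-1 + 3*I/2)*sin(1 - 3*I/2) + pi*(-42/65 + 54*I/65)*exp(1/2 + I/3)*sin(1/2 + I/3)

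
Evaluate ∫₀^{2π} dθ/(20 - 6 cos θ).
Call the integral J. The integrand is 2π-periodic and we integrate over a full period, so shifting θ does not change the value (θ → θ + π flips the sign of the trig term). Hence
  J = ∫₀^{2π} dθ/(20 + 6 cos θ).
Put z = e^{iθ}: then cos θ = (z + 1/z)/2, dθ = dz/(iz), and z runs once counterclockwise around |z| = 1:
  J = ∮_{|z|=1} 1/(20 + 6*(z + 1/z)/2) · dz/(iz) = (2/i) ∮_{|z|=1} dz/(6*z^2 + 40*z + 6).
The roots of 6*z^2 + 40*z + 6 are z = (-20 ± sqrt(20^2 - 6^2))/6, with sqrt(364) = 2*sqrt(91); their product is 1, so only z₊ = -10/3 + sqrt(91)/3 lies inside the unit circle (z₋ = -10/3 - sqrt(91)/3 lies outside).
z₊ is a simple zero of q(z) = 6*z^2 + 40*z + 6, so Res(1/q, z₊) = 1/q'(z₊) with q'(z) = 12*z + 40; and q'(z₊) = 6*(z₊ - z₋) = 4*sqrt(91).
Therefore J = (2/i) · 2πi · 1/(4*sqrt(91)) = 2*pi/(2*sqrt(91)) = sqrt(91)*pi/91

Final answer: sqrt(91)*pi/91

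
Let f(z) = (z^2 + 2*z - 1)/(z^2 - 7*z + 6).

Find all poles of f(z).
{1, 6}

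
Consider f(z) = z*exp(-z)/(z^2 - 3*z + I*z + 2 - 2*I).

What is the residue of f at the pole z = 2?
Write f(z) = P(z)/Q(z) with P(z) = z*exp(-z) and Q(z) = z^2 - 3*z + I*z + 2 - 2*I.
The denominator factors as Q(z) = (z - 1 + I)*(z - 2), so z = 2 is a simple zero of Q and P is analytic there; z = 2 is therefore a simple pole and
  Res(f, z₀) = P(z₀)/Q'(z₀).

Q'(z) = 2*z - 3 + I, so Q'(2) = 1 + I.
P(2) = 2*exp(-2).

Res(f, 2) = (2*exp(-2))/(1 + I) = (1 - I)*exp(-2)

Final answer: (1 - I)*exp(-2)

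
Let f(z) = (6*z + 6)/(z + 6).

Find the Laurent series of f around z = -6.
-30/(z + 6) + 6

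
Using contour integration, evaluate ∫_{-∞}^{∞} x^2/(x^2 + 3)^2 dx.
Let f(z) = z^2/(z^2 + 3)^2. The denominator has no real zeros and deg Q - deg P = 2 ≥ 2, so the integral of f over the upper semicircle |z| = R tends to 0 as R → ∞. Closing the contour in the upper half-plane,
  ∫_{-∞}^{∞} f(x) dx = 2πi · Σ Res(f, z_k)  over the poles with Im z_k > 0.

Zeros of the denominator: z^2 + 3 = 0 gives z = ±sqrt(3)*I.
Upper half-plane: z = sqrt(3)*I (a pole of order 2).

Write f(z) = g(z)/(z - sqrt(3)*I)^2 with g(z) = z^2/(z + sqrt(3)*I)^2. For a double pole, Res(f, z₀) = g'(z₀):
  g'(z) = 2*sqrt(3)*I*z/(z + sqrt(3)*I)^3
  Res(f, sqrt(3)*I) = g'(sqrt(3)*I) = -sqrt(3)*I/12

∫_{-∞}^{∞} f(x) dx = 2πi · (-sqrt(3)*I/12) = sqrt(3)*pi/6

Final answer: sqrt(3)*pi/6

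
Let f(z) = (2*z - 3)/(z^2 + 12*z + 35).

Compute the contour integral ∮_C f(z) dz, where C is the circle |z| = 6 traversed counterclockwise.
By the residue theorem, ∮_C f(z) dz = 2πi · (sum of the residues of f at the poles inside |z| = 6).

The denominator factors as (z + 7)*(z + 5), so the singularities of f are simple poles at z = -7, z = -5.
  |-7|² = 49 > 36 = 6², so this pole is outside the contour.
  |-5|² = 25 < 36 = 6², so this pole is inside the contour.

With P(z) = 2*z - 3 and Q(z) = z^2 + 12*z + 35, each pole is simple, so Res(f, z₀) = P(z₀)/Q'(z₀) with Q'(z) = 2*z + 12.
  Res(f, -5) = P(-5)/Q'(-5) = (-13)/(2) = -13/2

∮_C f(z) dz = 2πi · (-13/2) = -13*I*pi

Final answer: -13*I*pi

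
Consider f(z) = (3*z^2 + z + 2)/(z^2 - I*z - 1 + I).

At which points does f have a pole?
The singularities of f are the zeros of the denominator. Factoring,
  z^2 - I*z - 1 + I = (z - 1)*(z + 1 - I)
so the candidates are z = 1, z = -1 + I.

Check the numerator P(z) = 3*z^2 + z + 2 at each one:
  P(1) = 6 ≠ 0, so z = 1 is a (simple) pole.
  P(-1 + I) = 1 - 5*I ≠ 0, so z = -1 + I is a (simple) pole.

Poles of f: {-1 + I, 1}

Final answer: {-1 + I, 1}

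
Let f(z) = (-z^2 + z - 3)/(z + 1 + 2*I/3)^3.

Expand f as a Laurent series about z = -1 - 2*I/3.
Put w = z - (-1 - 2*I/3), i.e. z = w - 1 - 2*I/3. The denominator is w^3, so it suffices to rewrite the numerator in powers of w.

P(z) = -z^2 + z - 3
P(w - 1 - 2*I/3) = -41/9 - 2*I + (3 + 4*I/3)*w - w^2

Dividing each term by w^3:
  f = (-41/9 - 2*I)/w^3 + (3 + 4*I/3)/w^2 - 1/w

Substituting back w = z + 1 + 2*I/3:
  f(z) = (-41/9 - 2*I)/(z + 1 + 2*I/3)^3 + (3 + 4*I/3)/(z + 1 + 2*I/3)^2 - 1/(z + 1 + 2*I/3)

The series is finite because the numerator is a polynomial; the negative powers form the principal part, and the coefficient of 1/(z + 1 + 2*I/3) gives Res(f, -1 - 2*I/3) = -1.

Final answer: (-41/9 - 2*I)/(z + 1 + 2*I/3)^3 + (3 + 4*I/3)/(z + 1 + 2*I/3)^2 - 1/(z + 1 + 2*I/3)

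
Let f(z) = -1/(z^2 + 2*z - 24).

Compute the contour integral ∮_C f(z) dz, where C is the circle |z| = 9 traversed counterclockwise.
By the residue theorem, ∮_C f(z) dz = 2πi · (sum of the residues of f at the poles inside |z| = 9).

The denominator factors as (z + 6)*(z - 4), so the singularities of f are simple poles at z = -6, z = 4.
  |-6|² = 36 < 81 = 9², so this pole is inside the contour.
  |4|² = 16 < 81 = 9², so this pole is inside the contour.

With P(z) = -1 and Q(z) = z^2 + 2*z - 24, each pole is simple, so Res(f, z₀) = P(z₀)/Q'(z₀) with Q'(z) = 2*z + 2.
  Res(f, -6) = P(-6)/Q'(-6) = (-1)/(-10) = 1/10
  Res(f, 4) = P(4)/Q'(4) = (-1)/(10) = -1/10

Sum of residues inside C: 0
∮_C f(z) dz = 2πi · (0) = 0

Final answer: 0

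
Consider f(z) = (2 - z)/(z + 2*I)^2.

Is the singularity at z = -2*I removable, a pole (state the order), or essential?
Write f(z) = g(z)/(z + 2*I)^2 with g(z) = 2 - z.
g is entire and g(-2*I) = 2 + 2*I ≠ 0, so no factor of (z + 2*I) cancels: the Laurent expansion of f about z = -2*I starts at the power -2, i.e. lim_{z→z₀} (z - z₀)^2 f(z) = 2 + 2*I is finite and nonzero.
So z = -2*I is a pole of order 2.

Final answer: pole of order 2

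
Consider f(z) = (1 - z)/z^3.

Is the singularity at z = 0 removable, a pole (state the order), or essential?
Write f(z) = g(z)/z^3 with g(z) = 1 - z.
g is entire and g(0) = 1 ≠ 0, so no factor of (z) cancels: the Laurent expansion of f about z = 0 starts at the power -3, i.e. lim_{z→z₀} (z - z₀)^3 f(z) = 1 is finite and nonzero.
So z = 0 is a pole of order 3.

Final answer: pole of order 3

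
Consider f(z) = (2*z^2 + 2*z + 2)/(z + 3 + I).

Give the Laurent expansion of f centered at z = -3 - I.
Put w = z - (-3 - I), i.e. z = w - 3 - I. The denominator is w, so it suffices to rewrite the numerator in powers of w.

P(z) = 2*z^2 + 2*z + 2
P(w - 3 - I) = 12 + 10*I + (-10 - 4*I)*w + 2*w^2

Dividing each term by w:
  f = (12 + 10*I)/w - 10 - 4*I + 2*w

Substituting back w = z + 3 + I:
  f(z) = (12 + 10*I)/(z + 3 + I) - 10 - 4*I + 2*(z + 3 + I)

The series is finite because the numerator is a polynomial; the negative powers form the principal part, and the coefficient of 1/(z + 3 + I) gives Res(f, -3 - I) = 12 + 10*I.

Final answer: (12 + 10*I)/(z + 3 + I) - 10 - 4*I + 2*(z + 3 + I)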